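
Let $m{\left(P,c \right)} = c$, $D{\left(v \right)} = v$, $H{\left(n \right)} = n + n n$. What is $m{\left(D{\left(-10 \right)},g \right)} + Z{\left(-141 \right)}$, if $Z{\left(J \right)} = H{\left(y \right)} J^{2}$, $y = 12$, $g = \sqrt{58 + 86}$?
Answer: $3101448$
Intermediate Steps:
$g = 12$ ($g = \sqrt{144} = 12$)
$H{\left(n \right)} = n + n^{2}$
$Z{\left(J \right)} = 156 J^{2}$ ($Z{\left(J \right)} = 12 \left(1 + 12\right) J^{2} = 12 \cdot 13 J^{2} = 156 J^{2}$)
$m{\left(D{\left(-10 \right)},g \right)} + Z{\left(-141 \right)} = 12 + 156 \left(-141\right)^{2} = 12 + 156 \cdot 19881 = 12 + 3101436 = 3101448$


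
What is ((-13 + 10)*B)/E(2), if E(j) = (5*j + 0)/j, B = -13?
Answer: 39/5 ≈ 7.8000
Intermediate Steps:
E(j) = 5 (E(j) = (5*j)/j = 5)
((-13 + 10)*B)/E(2) = ((-13 + 10)*(-13))/5 = -3*(-13)*(⅕) = 39*(⅕) = 39/5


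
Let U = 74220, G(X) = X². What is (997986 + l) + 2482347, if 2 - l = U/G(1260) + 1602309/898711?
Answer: 82761950604173453/23779893060 ≈ 3.4803e+6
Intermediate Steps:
l = 4050984473/23779893060 (l = 2 - (74220/(1260²) + 1602309/898711) = 2 - (74220/1587600 + 1602309*(1/898711)) = 2 - (74220*(1/1587600) + 1602309/898711) = 2 - (1237/26460 + 1602309/898711) = 2 - 1*43508801647/23779893060 = 2 - 43508801647/23779893060 = 4050984473/23779893060 ≈ 0.17035)
(997986 + l) + 2482347 = (997986 + 4050984473/23779893060) + 2482347 = 23732004406361633/23779893060 + 2482347 = 82761950604173453/23779893060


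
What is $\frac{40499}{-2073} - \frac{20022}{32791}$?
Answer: $- \frac{1369508315}{67975743} \approx -20.147$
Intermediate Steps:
$\frac{40499}{-2073} - \frac{20022}{32791} = 40499 \left(- \frac{1}{2073}\right) - \frac{20022}{32791} = - \frac{40499}{2073} - \frac{20022}{32791} = - \frac{1369508315}{67975743}$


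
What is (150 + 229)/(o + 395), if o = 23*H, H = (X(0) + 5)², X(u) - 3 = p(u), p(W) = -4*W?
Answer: 379/1867 ≈ 0.20300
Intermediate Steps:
X(u) = 3 - 4*u
H = 64 (H = ((3 - 4*0) + 5)² = ((3 + 0) + 5)² = (3 + 5)² = 8² = 64)
o = 1472 (o = 23*64 = 1472)
(150 + 229)/(o + 395) = (150 + 229)/(1472 + 395) = 379/1867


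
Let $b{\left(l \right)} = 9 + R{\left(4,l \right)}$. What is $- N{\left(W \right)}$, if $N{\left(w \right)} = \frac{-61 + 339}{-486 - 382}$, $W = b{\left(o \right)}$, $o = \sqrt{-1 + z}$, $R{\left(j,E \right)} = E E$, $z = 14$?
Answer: $\frac{139}{434} \approx 0.32028$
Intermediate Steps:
$R{\left(j,E \right)} = E^{2}$
$o = \sqrt{13}$ ($o = \sqrt{-1 + 14} = \sqrt{13} \approx 3.6056$)
$b{\left(l \right)} = 9 + l^{2}$
$W = 22$ ($W = 9 + \left(\sqrt{13}\right)^{2} = 9 + 13 = 22$)
$N{\left(w \right)} = - \frac{139}{434}$ ($N{\left(w \right)} = \frac{278}{-868} = 278 \left(- \frac{1}{868}\right) = - \frac{139}{434}$)
$- N{\left(W \right)} = \left(-1\right) \left(- \frac{139}{434}\right) = \frac{139}{434}$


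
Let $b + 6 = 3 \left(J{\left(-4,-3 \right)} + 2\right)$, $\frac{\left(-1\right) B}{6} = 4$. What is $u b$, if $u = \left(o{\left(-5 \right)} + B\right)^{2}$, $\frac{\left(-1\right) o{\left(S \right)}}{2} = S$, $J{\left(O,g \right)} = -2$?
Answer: $-1176$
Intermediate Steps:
$B = -24$ ($B = \left(-6\right) 4 = -24$)
$o{\left(S \right)} = - 2 S$
$b = -6$ ($b = -6 + 3 \left(-2 + 2\right) = -6 + 3 \cdot 0 = -6 + 0 = -6$)
$u = 196$ ($u = \left(\left(-2\right) \left(-5\right) - 24\right)^{2} = \left(10 - 24\right)^{2} = \left(-14\right)^{2} = 196$)
$u b = 196 \left(-6\right) = -1176$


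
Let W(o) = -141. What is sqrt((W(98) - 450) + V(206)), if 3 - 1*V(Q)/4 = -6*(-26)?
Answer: I*sqrt(1203) ≈ 34.684*I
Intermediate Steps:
V(Q) = -612 (V(Q) = 12 - (-24)*(-26) = 12 - 4*156 = 12 - 624 = -612)
sqrt((W(98) - 450) + V(206)) = sqrt((-141 - 450) - 612) = sqrt(-591 - 612) = sqrt(-1203) = I*sqrt(1203)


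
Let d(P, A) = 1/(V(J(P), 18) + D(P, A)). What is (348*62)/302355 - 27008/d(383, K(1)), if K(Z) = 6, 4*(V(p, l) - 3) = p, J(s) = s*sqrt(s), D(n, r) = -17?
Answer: 38108025112/100785 - 2586016*sqrt(383) ≈ -5.0231e+7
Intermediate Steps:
J(s) = s**(3/2)
V(p, l) = 3 + p/4
d(P, A) = 1/(-14 + P**(3/2)/4) (d(P, A) = 1/((3 + P**(3/2)/4) - 17) = 1/(-14 + P**(3/2)/4))
(348*62)/302355 - 27008/d(383, K(1)) = (348*62)/302355 - (-378112 + 2586016*sqrt(383)) = 21576*(1/302355) - (-378112 + 2586016*sqrt(383)) = 7192/100785 - 27008*(-14 + 383*sqrt(383)/4) = 7192/100785 + (378112 - 2586016*sqrt(383)) = 38108025112/100785 - 2586016*sqrt(383)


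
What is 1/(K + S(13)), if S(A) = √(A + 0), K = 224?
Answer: 224/50163 - √13/50163 ≈ 0.0043936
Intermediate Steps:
S(A) = √A
1/(K + S(13)) = 1/(224 + √13)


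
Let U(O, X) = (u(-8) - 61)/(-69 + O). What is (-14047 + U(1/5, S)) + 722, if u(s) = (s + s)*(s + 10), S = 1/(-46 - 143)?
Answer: -4583335/344 ≈ -13324.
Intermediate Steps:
S = -1/189 (S = 1/(-189) = -1/189 ≈ -0.0052910)
u(s) = 2*s*(10 + s) (u(s) = (2*s)*(10 + s) = 2*s*(10 + s))
U(O, X) = -93/(-69 + O) (U(O, X) = (2*(-8)*(10 - 8) - 61)/(-69 + O) = (2*(-8)*2 - 61)/(-69 + O) = (-32 - 61)/(-69 + O) = -93/(-69 + O))
(-14047 + U(1/5, S)) + 722 = (-14047 - 93/(-69 + 1/5)) + 722 = (-14047 - 93/(-69 + ⅕)) + 722 = (-14047 - 93/(-344/5)) + 722 = (-14047 - 93*(-5/344)) + 722 = (-14047 + 465/344) + 722 = -4831703/344 + 722 = -4583335/344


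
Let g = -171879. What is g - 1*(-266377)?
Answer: 94498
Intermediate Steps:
g - 1*(-266377) = -171879 - 1*(-266377) = -171879 + 266377 = 94498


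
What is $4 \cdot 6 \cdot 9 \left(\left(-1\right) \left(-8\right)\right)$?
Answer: $1728$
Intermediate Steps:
$4 \cdot 6 \cdot 9 \left(\left(-1\right) \left(-8\right)\right) = 24 \cdot 9 \cdot 8 = 216 \cdot 8 = 1728$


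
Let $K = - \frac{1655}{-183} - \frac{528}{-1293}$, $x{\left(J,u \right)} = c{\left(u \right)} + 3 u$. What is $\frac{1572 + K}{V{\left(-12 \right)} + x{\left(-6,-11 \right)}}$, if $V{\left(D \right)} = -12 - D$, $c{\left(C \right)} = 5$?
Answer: $- \frac{124733869}{2208444} \approx -56.48$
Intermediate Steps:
$x{\left(J,u \right)} = 5 + 3 u$
$K = \frac{745513}{78873}$ ($K = \left(-1655\right) \left(- \frac{1}{183}\right) - - \frac{176}{431} = \frac{1655}{183} + \frac{176}{431} = \frac{745513}{78873} \approx 9.4521$)
$\frac{1572 + K}{V{\left(-12 \right)} + x{\left(-6,-11 \right)}} = \frac{1572 + \frac{745513}{78873}}{\left(-12 - -12\right) + \left(5 + 3 \left(-11\right)\right)} = \frac{124733869}{78873 \left(\left(-12 + 12\right) + \left(5 - 33\right)\right)} = \frac{124733869}{78873 \left(0 - 28\right)} = \frac{124733869}{78873 \left(-28\right)} = \frac{124733869}{78873} \left(- \frac{1}{28}\right) = - \frac{124733869}{2208444}$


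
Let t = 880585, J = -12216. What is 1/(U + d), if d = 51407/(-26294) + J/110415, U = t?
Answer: 967750670/852184724638147 ≈ 1.1356e-6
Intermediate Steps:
U = 880585
d = -1999103803/967750670 (d = 51407/(-26294) - 12216/110415 = 51407*(-1/26294) - 12216*1/110415 = -51407/26294 - 4072/36805 = -1999103803/967750670 ≈ -2.0657)
1/(U + d) = 1/(880585 - 1999103803/967750670) = 1/(852184724638147/967750670) = 967750670/852184724638147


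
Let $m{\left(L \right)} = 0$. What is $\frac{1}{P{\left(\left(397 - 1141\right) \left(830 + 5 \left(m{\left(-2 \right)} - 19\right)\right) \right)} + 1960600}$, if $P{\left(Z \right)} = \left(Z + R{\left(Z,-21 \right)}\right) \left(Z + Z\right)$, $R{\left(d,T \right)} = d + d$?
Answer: $\frac{1}{1794205874200} \approx 5.5735 \cdot 10^{-13}$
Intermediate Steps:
$R{\left(d,T \right)} = 2 d$
$P{\left(Z \right)} = 6 Z^{2}$ ($P{\left(Z \right)} = \left(Z + 2 Z\right) \left(Z + Z\right) = 3 Z 2 Z = 6 Z^{2}$)
$\frac{1}{P{\left(\left(397 - 1141\right) \left(830 + 5 \left(m{\left(-2 \right)} - 19\right)\right) \right)} + 1960600} = \frac{1}{6 \left(\left(397 - 1141\right) \left(830 + 5 \left(0 - 19\right)\right)\right)^{2} + 1960600} = \frac{1}{6 \left(- 744 \left(830 + 5 \left(-19\right)\right)\right)^{2} + 1960600} = \frac{1}{6 \left(- 744 \left(830 - 95\right)\right)^{2} + 1960600} = \frac{1}{6 \left(\left(-744\right) 735\right)^{2} + 1960600} = \frac{1}{6 \left(-546840\right)^{2} + 1960600} = \frac{1}{6 \cdot 299033985600 + 1960600} = \frac{1}{1794203913600 + 1960600} = \frac{1}{1794205874200}$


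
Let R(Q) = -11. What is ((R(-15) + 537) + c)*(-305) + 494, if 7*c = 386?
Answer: -1237282/7 ≈ -1.7675e+5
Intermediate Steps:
c = 386/7 (c = (⅐)*386 = 386/7 ≈ 55.143)
((R(-15) + 537) + c)*(-305) + 494 = ((-11 + 537) + 386/7)*(-305) + 494 = (526 + 386/7)*(-305) + 494 = (4068/7)*(-305) + 494 = -1240740/7 + 494 = -1237282/7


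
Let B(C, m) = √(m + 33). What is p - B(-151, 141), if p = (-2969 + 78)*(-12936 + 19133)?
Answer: -17915527 - √174 ≈ -1.7916e+7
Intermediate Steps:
B(C, m) = √(33 + m)
p = -17915527 (p = -2891*6197 = -17915527)
p - B(-151, 141) = -17915527 - √(33 + 141) = -17915527 - √174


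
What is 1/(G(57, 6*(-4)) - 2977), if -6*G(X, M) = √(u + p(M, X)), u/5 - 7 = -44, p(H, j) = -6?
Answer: -107172/319051235 + 6*I*√191/319051235 ≈ -0.00033591 + 2.599e-7*I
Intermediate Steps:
u = -185 (u = 35 + 5*(-44) = 35 - 220 = -185)
G(X, M) = -I*√191/6 (G(X, M) = -√(-185 - 6)/6 = -I*√191/6)
1/(G(57, 6*(-4)) - 2977) = 1/(-I*√191/6 - 2977) = 1/(-2977 - I*√191/6)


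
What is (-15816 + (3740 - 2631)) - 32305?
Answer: -47012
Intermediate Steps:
(-15816 + (3740 - 2631)) - 32305 = (-15816 + 1109) - 32305 = -14707 - 32305 = -47012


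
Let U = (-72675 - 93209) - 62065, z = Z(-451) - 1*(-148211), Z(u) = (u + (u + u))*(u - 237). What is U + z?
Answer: 851126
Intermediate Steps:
Z(u) = 3*u*(-237 + u) (Z(u) = (u + 2*u)*(-237 + u) = (3*u)*(-237 + u) = 3*u*(-237 + u))
z = 1079075 (z = 3*(-451)*(-237 - 451) - 1*(-148211) = 3*(-451)*(-688) + 148211 = 930864 + 148211 = 1079075)
U = -227949 (U = -165884 - 62065 = -227949)
U + z = -227949 + 1079075 = 851126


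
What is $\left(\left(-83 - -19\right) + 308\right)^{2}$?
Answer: $59536$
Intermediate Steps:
$\left(\left(-83 - -19\right) + 308\right)^{2} = \left(\left(-83 + 19\right) + 308\right)^{2} = \left(-64 + 308\right)^{2} = 244^{2} = 59536$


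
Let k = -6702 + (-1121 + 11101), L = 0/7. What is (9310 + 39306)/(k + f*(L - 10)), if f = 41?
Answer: 12154/717 ≈ 16.951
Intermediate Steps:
L = 0 (L = 0*(⅐) = 0)
k = 3278 (k = -6702 + 9980 = 3278)
(9310 + 39306)/(k + f*(L - 10)) = (9310 + 39306)/(3278 + 41*(0 - 10)) = 48616/(3278 + 41*(-10)) = 48616/(3278 - 410) = 48616/2868 = 48616*(1/2868) = 12154/717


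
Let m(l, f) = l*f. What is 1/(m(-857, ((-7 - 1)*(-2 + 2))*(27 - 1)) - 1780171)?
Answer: -1/1780171 ≈ -5.6174e-7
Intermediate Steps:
m(l, f) = f*l
1/(m(-857, ((-7 - 1)*(-2 + 2))*(27 - 1)) - 1780171) = 1/((((-7 - 1)*(-2 + 2))*(27 - 1))*(-857) - 1780171) = 1/((-8*0*26)*(-857) - 1780171) = 1/((0*26)*(-857) - 1780171) = 1/(0*(-857) - 1780171) = 1/(0 - 1780171) = 1/(-1780171) = -1/1780171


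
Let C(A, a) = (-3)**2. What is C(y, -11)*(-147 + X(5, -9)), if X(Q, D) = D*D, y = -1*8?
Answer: -594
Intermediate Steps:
y = -8
X(Q, D) = D**2
C(A, a) = 9
C(y, -11)*(-147 + X(5, -9)) = 9*(-147 + (-9)**2) = 9*(-147 + 81) = 9*(-66) = -594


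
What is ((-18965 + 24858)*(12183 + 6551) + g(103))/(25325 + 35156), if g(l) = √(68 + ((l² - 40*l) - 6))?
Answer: 110399462/60481 + √6551/60481 ≈ 1825.4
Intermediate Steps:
g(l) = √(62 + l² - 40*l) (g(l) = √(68 + (-6 + l² - 40*l)) = √(62 + l² - 40*l))
((-18965 + 24858)*(12183 + 6551) + g(103))/(25325 + 35156) = ((-18965 + 24858)*(12183 + 6551) + √(62 + 103² - 40*103))/(25325 + 35156) = (5893*18734 + √(62 + 10609 - 4120))/60481 = (110399462 + √6551)*(1/60481) = 110399462/60481 + √6551/60481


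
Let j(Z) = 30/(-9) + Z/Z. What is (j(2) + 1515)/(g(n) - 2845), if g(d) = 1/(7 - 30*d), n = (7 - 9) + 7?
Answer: -324467/610254 ≈ -0.53169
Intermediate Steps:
j(Z) = -7/3 (j(Z) = 30*(-⅑) + 1 = -10/3 + 1 = -7/3)
n = 5 (n = -2 + 7 = 5)
(j(2) + 1515)/(g(n) - 2845) = (-7/3 + 1515)/(-1/(-7 + 30*5) - 2845) = 4538/(3*(-1/(-7 + 150) - 2845)) = 4538/(3*(-1/143 - 2845)) = 4538/(3*(-406836/143)) = (4538/3)*(-143/406836) = -324467/610254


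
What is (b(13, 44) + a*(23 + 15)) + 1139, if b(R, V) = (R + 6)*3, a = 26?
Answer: 2184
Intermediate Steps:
b(R, V) = 18 + 3*R (b(R, V) = (6 + R)*3 = 18 + 3*R)
(b(13, 44) + a*(23 + 15)) + 1139 = ((18 + 3*13) + 26*(23 + 15)) + 1139 = ((18 + 39) + 26*38) + 1139 = (57 + 988) + 1139 = 1045 + 1139 = 2184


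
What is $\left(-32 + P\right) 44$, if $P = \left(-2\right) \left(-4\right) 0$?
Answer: $-1408$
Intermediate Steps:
$P = 0$ ($P = 8 \cdot 0 = 0$)
$\left(-32 + P\right) 44 = \left(-32 + 0\right) 44 = \left(-32\right) 44 = -1408$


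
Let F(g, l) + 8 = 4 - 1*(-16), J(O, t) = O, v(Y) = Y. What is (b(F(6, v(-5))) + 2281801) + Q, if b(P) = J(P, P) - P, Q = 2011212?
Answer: 4293013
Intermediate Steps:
F(g, l) = 12 (F(g, l) = -8 + (4 - 1*(-16)) = -8 + (4 + 16) = -8 + 20 = 12)
b(P) = 0 (b(P) = P - P = 0)
(b(F(6, v(-5))) + 2281801) + Q = (0 + 2281801) + 2011212 = 2281801 + 2011212 = 4293013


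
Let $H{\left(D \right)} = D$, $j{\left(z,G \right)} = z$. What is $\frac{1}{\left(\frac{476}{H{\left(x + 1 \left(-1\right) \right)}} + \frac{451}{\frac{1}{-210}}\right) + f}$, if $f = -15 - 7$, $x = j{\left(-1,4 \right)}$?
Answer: $- \frac{1}{94970} \approx -1.053 \cdot 10^{-5}$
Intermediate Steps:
$x = -1$
$f = -22$ ($f = -15 - 7 = -22$)
$\frac{1}{\left(\frac{476}{H{\left(x + 1 \left(-1\right) \right)}} + \frac{451}{\frac{1}{-210}}\right) + f} = \frac{1}{\left(\frac{476}{-1 + 1 \left(-1\right)} + \frac{451}{\frac{1}{-210}}\right) - 22} = \frac{1}{\left(\frac{476}{-1 - 1} + \frac{451}{- \frac{1}{210}}\right) - 22} = \frac{1}{\left(\frac{476}{-2} + 451 \left(-210\right)\right) - 22} = \frac{1}{\left(476 \left(- \frac{1}{2}\right) - 94710\right) - 22} = \frac{1}{\left(-238 - 94710\right) - 22} = \frac{1}{-94948 - 22} = \frac{1}{-94970} = - \frac{1}{94970}$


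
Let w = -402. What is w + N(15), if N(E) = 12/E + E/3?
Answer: -1981/5 ≈ -396.20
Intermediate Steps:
N(E) = 12/E + E/3 (N(E) = 12/E + E*(⅓) = 12/E + E/3)
w + N(15) = -402 + (12/15 + (⅓)*15) = -402 + (12*(1/15) + 5) = -402 + (⅘ + 5) = -402 + 29/5 = -1981/5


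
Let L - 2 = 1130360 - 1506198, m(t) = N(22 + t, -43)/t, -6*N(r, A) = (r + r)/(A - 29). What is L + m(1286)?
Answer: -8699851619/23148 ≈ -3.7584e+5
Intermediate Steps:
N(r, A) = -r/(3*(-29 + A)) (N(r, A) = -(r + r)/(6*(A - 29)) = -2*r/(6*(-29 + A)) = -r/(3*(-29 + A)))
m(t) = (11/108 + t/216)/t (m(t) = (-(22 + t)/(-87 + 3*(-43)))/t = (-(22 + t)/(-87 - 129))/t = (-1*(22 + t)/(-216))/t = (-1*(22 + t)*(-1/216))/t = (11/108 + t/216)/t)
L = -375836 (L = 2 + (1130360 - 1506198) = 2 - 375838 = -375836)
L + m(1286) = -375836 + (1/216)*(22 + 1286)/1286 = -375836 + (1/216)*(1/1286)*1308 = -375836 + 109/23148 = -8699851619/23148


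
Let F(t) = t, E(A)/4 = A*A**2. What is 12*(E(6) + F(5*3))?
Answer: 10548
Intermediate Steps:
E(A) = 4*A**3 (E(A) = 4*(A*A**2) = 4*A**3)
12*(E(6) + F(5*3)) = 12*(4*6**3 + 5*3) = 12*(4*216 + 15) = 12*(864 + 15) = 12*879 = 10548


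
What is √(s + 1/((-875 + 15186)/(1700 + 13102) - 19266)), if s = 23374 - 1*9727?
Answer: 3*√123303385906645622165/285161021 ≈ 116.82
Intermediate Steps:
s = 13647 (s = 23374 - 9727 = 13647)
√(s + 1/((-875 + 15186)/(1700 + 13102) - 19266)) = √(13647 + 1/((-875 + 15186)/(1700 + 13102) - 19266)) = √(13647 + 1/(14311/14802 - 19266)) = √(13647 + 1/(-285161021/14802)) = √(13647 - 14802/285161021) = √(3891592438785/285161021) = 3*√123303385906645622165/285161021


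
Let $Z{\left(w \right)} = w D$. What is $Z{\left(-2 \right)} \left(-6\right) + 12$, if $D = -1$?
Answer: $0$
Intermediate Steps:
$Z{\left(w \right)} = - w$ ($Z{\left(w \right)} = w \left(-1\right) = - w$)
$Z{\left(-2 \right)} \left(-6\right) + 12 = \left(-1\right) \left(-2\right) \left(-6\right) + 12 = 2 \left(-6\right) + 12 = -12 + 12 = 0$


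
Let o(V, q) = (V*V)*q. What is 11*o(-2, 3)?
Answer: 132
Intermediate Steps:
o(V, q) = q*V² (o(V, q) = V²*q = q*V²)
11*o(-2, 3) = 11*(3*(-2)²) = 11*(3*4) = 11*12 = 132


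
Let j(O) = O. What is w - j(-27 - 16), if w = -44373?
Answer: -44330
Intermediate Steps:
w - j(-27 - 16) = -44373 - (-27 - 16) = -44373 - 1*(-43) = -44373 + 43 = -44330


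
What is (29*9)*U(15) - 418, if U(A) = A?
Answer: 3497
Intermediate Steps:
(29*9)*U(15) - 418 = (29*9)*15 - 418 = 261*15 - 418 = 3915 - 418 = 3497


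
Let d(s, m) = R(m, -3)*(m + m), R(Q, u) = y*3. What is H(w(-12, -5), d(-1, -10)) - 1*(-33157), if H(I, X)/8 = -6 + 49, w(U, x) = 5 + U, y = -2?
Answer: 33501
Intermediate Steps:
R(Q, u) = -6 (R(Q, u) = -2*3 = -6)
d(s, m) = -12*m (d(s, m) = -6*(m + m) = -12*m)
H(I, X) = 344 (H(I, X) = 8*(-6 + 49) = 8*43 = 344)
H(w(-12, -5), d(-1, -10)) - 1*(-33157) = 344 - 1*(-33157) = 344 + 33157 = 33501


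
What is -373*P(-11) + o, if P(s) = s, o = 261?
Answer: 4364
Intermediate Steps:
-373*P(-11) + o = -373*(-11) + 261 = 4103 + 261 = 4364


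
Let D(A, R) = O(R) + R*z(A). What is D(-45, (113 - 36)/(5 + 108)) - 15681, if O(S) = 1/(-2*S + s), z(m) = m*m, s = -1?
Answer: -431492245/30171 ≈ -14302.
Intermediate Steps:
z(m) = m²
O(S) = 1/(-1 - 2*S) (O(S) = 1/(-2*S - 1) = 1/(-1 - 2*S))
D(A, R) = -1/(1 + 2*R) + R*A²
D(-45, (113 - 36)/(5 + 108)) - 15681 = (-1 + ((113 - 36)/(5 + 108))*(-45)²*(1 + 2*((113 - 36)/(5 + 108))))/(1 + 2*((113 - 36)/(5 + 108))) - 15681 = (-1 + (77/113)*2025*(1 + 2*(77/113)))/(1 + 2*(77/113)) - 15681 = (-1 + (77/113)*2025*(1 + 154/113))/(1 + 154/113) - 15681 = (-1 + (77/113)*2025*(267/113))/(267/113) - 15681 = 113*(-1 + 41631975/12769)/267 - 15681 = (113/267)*(41619206/12769) - 15681 = 41619206/30171 - 15681 = -431492245/30171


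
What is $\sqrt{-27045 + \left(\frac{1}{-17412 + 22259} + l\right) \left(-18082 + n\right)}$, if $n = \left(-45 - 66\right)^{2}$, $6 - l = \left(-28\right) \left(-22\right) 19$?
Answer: $\frac{\sqrt{1582636593984830}}{4847} \approx 8207.6$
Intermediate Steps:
$l = -11698$ ($l = 6 - \left(-28\right) \left(-22\right) 19 = 6 - 616 \cdot 19 = 6 - 11704 = -11698$)
$n = 12321$ ($n = \left(-111\right)^{2} = 12321$)
$\sqrt{-27045 + \left(\frac{1}{-17412 + 22259} + l\right) \left(-18082 + n\right)} = \sqrt{-27045 + \left(\frac{1}{-17412 + 22259} - 11698\right) \left(-18082 + 12321\right)} = \sqrt{-27045 + \left(\frac{1}{4847} - 11698\right) \left(-5761\right)} = \sqrt{-27045 - - \frac{326649881005}{4847}} = \sqrt{-27045 + \frac{326649881005}{4847}} = \sqrt{\frac{326518793890}{4847}} = \frac{\sqrt{1582636593984830}}{4847}$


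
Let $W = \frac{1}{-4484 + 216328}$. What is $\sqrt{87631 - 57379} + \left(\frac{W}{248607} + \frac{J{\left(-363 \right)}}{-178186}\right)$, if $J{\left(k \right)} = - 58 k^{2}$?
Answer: $\frac{201252261334250801}{4692163145233644} + 2 \sqrt{7563} \approx 216.82$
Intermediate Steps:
$W = \frac{1}{211844} \approx 4.7205 \cdot 10^{-6}$
$\sqrt{87631 - 57379} + \left(\frac{W}{248607} + \frac{J{\left(-363 \right)}}{-178186}\right) = \sqrt{87631 - 57379} + \left(\frac{1}{211844 \cdot 248607} + \frac{\left(-58\right) \left(-363\right)^{2}}{-178186}\right) = \sqrt{30252} + \left(\frac{1}{211844} \cdot \frac{1}{248607} + \left(-58\right) 131769 \left(- \frac{1}{178186}\right)\right) = 2 \sqrt{7563} + \left(\frac{1}{52665901308} - - \frac{3821301}{89093}\right) = 2 \sqrt{7563} + \left(\frac{1}{52665901308} + \frac{3821301}{89093}\right) = 2 \sqrt{7563} + \frac{201252261334250801}{4692163145233644} = \frac{201252261334250801}{4692163145233644} + 2 \sqrt{7563}$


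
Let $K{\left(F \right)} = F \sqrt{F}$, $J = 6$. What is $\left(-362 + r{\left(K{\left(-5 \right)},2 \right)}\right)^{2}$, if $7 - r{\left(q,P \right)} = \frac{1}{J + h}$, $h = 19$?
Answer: $\frac{78783376}{625} \approx 1.2605 \cdot 10^{5}$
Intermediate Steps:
$K{\left(F \right)} = F^{\frac{3}{2}}$
$r{\left(q,P \right)} = \frac{174}{25}$ ($r{\left(q,P \right)} = 7 - \frac{1}{6 + 19} = 7 - \frac{1}{25} = \frac{174}{25}$)
$\left(-362 + r{\left(K{\left(-5 \right)},2 \right)}\right)^{2} = \left(-362 + \frac{174}{25}\right)^{2} = \left(- \frac{8876}{25}\right)^{2} = \frac{78783376}{625}$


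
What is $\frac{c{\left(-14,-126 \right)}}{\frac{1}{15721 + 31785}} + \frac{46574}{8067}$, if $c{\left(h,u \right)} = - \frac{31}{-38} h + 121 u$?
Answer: $- \frac{111095188526776}{153273} \approx -7.2482 \cdot 10^{8}$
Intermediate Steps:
$c{\left(h,u \right)} = 121 u + \frac{31 h}{38}$ ($c{\left(h,u \right)} = \left(-31\right) \left(- \frac{1}{38}\right) h + 121 u = \frac{31 h}{38} + 121 u = 121 u + \frac{31 h}{38}$)
$\frac{c{\left(-14,-126 \right)}}{\frac{1}{15721 + 31785}} + \frac{46574}{8067} = \frac{121 \left(-126\right) + \frac{31}{38} \left(-14\right)}{\frac{1}{15721 + 31785}} + \frac{46574}{8067} = \frac{-15246 - \frac{217}{19}}{\frac{1}{47506}} + 46574 \cdot \frac{1}{8067} = - \frac{289891 \frac{1}{\frac{1}{47506}}}{19} + \frac{46574}{8067} = \left(- \frac{289891}{19}\right) 47506 + \frac{46574}{8067} = - \frac{13771561846}{19} + \frac{46574}{8067} = - \frac{111095188526776}{153273}$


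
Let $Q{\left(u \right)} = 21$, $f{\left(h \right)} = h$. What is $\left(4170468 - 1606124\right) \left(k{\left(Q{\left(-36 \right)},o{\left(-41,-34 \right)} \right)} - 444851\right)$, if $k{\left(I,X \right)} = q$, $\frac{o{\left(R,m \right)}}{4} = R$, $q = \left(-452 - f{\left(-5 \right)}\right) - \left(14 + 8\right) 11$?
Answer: $-1142517825760$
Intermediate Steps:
$q = -689$ ($q = \left(-452 - -5\right) - \left(14 + 8\right) 11 = \left(-452 + 5\right) - 22 \cdot 11 = -447 - 242 = -689$)
$o{\left(R,m \right)} = 4 R$
$k{\left(I,X \right)} = -689$
$\left(4170468 - 1606124\right) \left(k{\left(Q{\left(-36 \right)},o{\left(-41,-34 \right)} \right)} - 444851\right) = \left(4170468 - 1606124\right) \left(-689 - 444851\right) = 2564344 \left(-445540\right) = -1142517825760$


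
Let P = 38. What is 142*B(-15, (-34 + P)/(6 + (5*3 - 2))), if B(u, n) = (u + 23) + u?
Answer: -994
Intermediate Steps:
B(u, n) = 23 + 2*u (B(u, n) = (23 + u) + u = 23 + 2*u)
142*B(-15, (-34 + P)/(6 + (5*3 - 2))) = 142*(23 + 2*(-15)) = 142*(23 - 30) = 142*(-7) = -994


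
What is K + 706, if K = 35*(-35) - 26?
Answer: -545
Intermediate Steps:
K = -1251 (K = -1225 - 26 = -1251)
K + 706 = -1251 + 706 = -545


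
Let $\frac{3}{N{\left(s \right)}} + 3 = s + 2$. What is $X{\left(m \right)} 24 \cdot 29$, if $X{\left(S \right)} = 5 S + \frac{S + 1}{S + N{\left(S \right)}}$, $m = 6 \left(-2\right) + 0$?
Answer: $- \frac{2180104}{53} \approx -41134.0$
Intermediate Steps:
$N{\left(s \right)} = \frac{3}{-1 + s}$ ($N{\left(s \right)} = \frac{3}{-3 + \left(s + 2\right)} = \frac{3}{-3 + \left(2 + s\right)} = \frac{3}{-1 + s}$)
$m = -12$ ($m = -12 + 0 = -12$)
$X{\left(S \right)} = 5 S + \frac{1 + S}{S + \frac{3}{-1 + S}}$ ($X{\left(S \right)} = 5 S + \frac{S + 1}{S + \frac{3}{-1 + S}} = 5 S + \frac{1 + S}{S + \frac{3}{-1 + S}}$)
$X{\left(m \right)} 24 \cdot 29 = \frac{15 \left(-12\right) + \left(-1 - 12\right) \left(1 - 12 + 5 \left(-12\right)^{2}\right)}{3 - 12 \left(-1 - 12\right)} 24 \cdot 29 = \frac{-180 - 13 \left(1 - 12 + 5 \cdot 144\right)}{3 - -156} \cdot 24 \cdot 29 = \frac{-180 - 13 \left(1 - 12 + 720\right)}{3 + 156} \cdot 24 \cdot 29 = \frac{-180 - 9217}{159} \cdot 24 \cdot 29 = \frac{1}{159} \left(-9397\right) 24 \cdot 29 = \left(- \frac{9397}{159}\right) 24 \cdot 29 = \left(- \frac{75176}{53}\right) 29 = - \frac{2180104}{53}$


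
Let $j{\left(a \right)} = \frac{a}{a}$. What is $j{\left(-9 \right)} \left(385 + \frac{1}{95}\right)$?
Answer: $\frac{36576}{95} \approx 385.01$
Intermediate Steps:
$j{\left(a \right)} = 1$
$j{\left(-9 \right)} \left(385 + \frac{1}{95}\right) = 1 \left(385 + \frac{1}{95}\right) = 1 \cdot \frac{36576}{95} = \frac{36576}{95}$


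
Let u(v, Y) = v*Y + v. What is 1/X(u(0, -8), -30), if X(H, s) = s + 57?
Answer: 1/27 ≈ 0.037037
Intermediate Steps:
u(v, Y) = v + Y*v (u(v, Y) = Y*v + v = v + Y*v)
X(H, s) = 57 + s
1/X(u(0, -8), -30) = 1/(57 - 30) = 1/27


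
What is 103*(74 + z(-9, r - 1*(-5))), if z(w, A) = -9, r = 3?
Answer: 6695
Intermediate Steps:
103*(74 + z(-9, r - 1*(-5))) = 103*(74 - 9) = 103*65 = 6695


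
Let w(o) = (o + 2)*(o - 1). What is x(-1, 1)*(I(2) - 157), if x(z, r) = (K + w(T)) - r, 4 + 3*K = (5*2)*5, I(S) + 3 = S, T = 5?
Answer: -20066/3 ≈ -6688.7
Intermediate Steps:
I(S) = -3 + S
w(o) = (-1 + o)*(2 + o) (w(o) = (2 + o)*(-1 + o) = (-1 + o)*(2 + o))
K = 46/3 (K = -4/3 + ((5*2)*5)/3 = -4/3 + (10*5)/3 = -4/3 + (1/3)*50 = -4/3 + 50/3 = 46/3 ≈ 15.333)
x(z, r) = 130/3 - r (x(z, r) = (46/3 + (-2 + 5 + 5**2)) - r = (46/3 + (-2 + 5 + 25)) - r = (46/3 + 28) - r = 130/3 - r)
x(-1, 1)*(I(2) - 157) = (130/3 - 1*1)*((-3 + 2) - 157) = (130/3 - 1)*(-1 - 157) = (127/3)*(-158) = -20066/3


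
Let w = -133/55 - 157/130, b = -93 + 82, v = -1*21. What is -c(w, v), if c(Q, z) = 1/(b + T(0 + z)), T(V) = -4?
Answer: 1/15 ≈ 0.066667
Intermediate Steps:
v = -21
b = -11
w = -1037/286 (w = -133*1/55 - 157*1/130 = -133/55 - 157/130 = -1037/286 ≈ -3.6259)
c(Q, z) = -1/15 (c(Q, z) = 1/(-11 - 4) = 1/(-15) = -1/15)
-c(w, v) = -1*(-1/15) = 1/15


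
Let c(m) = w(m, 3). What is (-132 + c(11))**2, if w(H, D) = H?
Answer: 14641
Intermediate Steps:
c(m) = m
(-132 + c(11))**2 = (-132 + 11)**2 = (-121)**2 = 14641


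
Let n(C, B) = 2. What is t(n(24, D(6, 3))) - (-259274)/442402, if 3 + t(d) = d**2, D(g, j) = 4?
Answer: 350838/221201 ≈ 1.5861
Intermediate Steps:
t(d) = -3 + d**2
t(n(24, D(6, 3))) - (-259274)/442402 = (-3 + 2**2) - (-259274)/442402 = (-3 + 4) - (-259274)/442402 = 1 - 1*(-129637/221201) = 1 + 129637/221201 = 350838/221201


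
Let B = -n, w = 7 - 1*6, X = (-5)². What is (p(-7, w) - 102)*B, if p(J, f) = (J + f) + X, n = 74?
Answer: 6142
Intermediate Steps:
X = 25
w = 1 (w = 7 - 6 = 1)
p(J, f) = 25 + J + f (p(J, f) = (J + f) + 25 = 25 + J + f)
B = -74 (B = -1*74 = -74)
(p(-7, w) - 102)*B = ((25 - 7 + 1) - 102)*(-74) = (19 - 102)*(-74) = -83*(-74) = 6142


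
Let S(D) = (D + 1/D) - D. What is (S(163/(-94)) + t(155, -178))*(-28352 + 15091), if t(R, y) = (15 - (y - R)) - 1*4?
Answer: -742324258/163 ≈ -4.5541e+6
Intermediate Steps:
t(R, y) = 11 + R - y (t(R, y) = (15 + (R - y)) - 4 = (15 + R - y) - 4 = 11 + R - y)
S(D) = 1/D (S(D) = (D + 1/D) - D = 1/D)
(S(163/(-94)) + t(155, -178))*(-28352 + 15091) = (1/(163/(-94)) + (11 + 155 - 1*(-178)))*(-28352 + 15091) = (1/(163*(-1/94)) + (11 + 155 + 178))*(-13261) = (1/(-163/94) + 344)*(-13261) = (-94/163 + 344)*(-13261) = (55978/163)*(-13261) = -742324258/163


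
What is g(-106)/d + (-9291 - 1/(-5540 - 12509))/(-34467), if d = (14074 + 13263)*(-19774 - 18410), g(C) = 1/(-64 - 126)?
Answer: 3695378843386285227/13708817495656660240 ≈ 0.26956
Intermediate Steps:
g(C) = -1/190 (g(C) = 1/(-190) = -1/190)
d = -1043836008 (d = 27337*(-38184) = -1043836008)
g(-106)/d + (-9291 - 1/(-5540 - 12509))/(-34467) = -1/190/(-1043836008) + (-9291 - 1/(-5540 - 12509))/(-34467) = -1/190*(-1/1043836008) + (-9291 - 1/(-18049))*(-1/34467) = 1/198328841520 + (-9291 - 1*(-1/18049))*(-1/34467) = 1/198328841520 + (-9291 + 1/18049)*(-1/34467) = 1/198328841520 - 167693258/18049*(-1/34467) = 1/198328841520 + 167693258/622094883 = 3695378843386285227/13708817495656660240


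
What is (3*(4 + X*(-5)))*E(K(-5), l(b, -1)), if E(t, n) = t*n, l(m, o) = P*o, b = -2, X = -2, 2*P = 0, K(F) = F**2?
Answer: 0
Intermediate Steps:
P = 0 (P = (1/2)*0 = 0)
l(m, o) = 0 (l(m, o) = 0*o = 0)
E(t, n) = n*t
(3*(4 + X*(-5)))*E(K(-5), l(b, -1)) = (3*(4 - 2*(-5)))*(0*(-5)**2) = (3*(4 + 10))*(0*25) = (3*14)*0 = 42*0 = 0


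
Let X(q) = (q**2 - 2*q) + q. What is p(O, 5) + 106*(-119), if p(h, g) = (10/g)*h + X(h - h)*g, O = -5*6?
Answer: -12674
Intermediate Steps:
O = -30
X(q) = q**2 - q
p(h, g) = 10*h/g (p(h, g) = (10/g)*h + ((h - h)*(-1 + (h - h)))*g = 10*h/g + (0*(-1 + 0))*g = 10*h/g + (0*(-1))*g = 10*h/g + 0*g = 10*h/g + 0 = 10*h/g)
p(O, 5) + 106*(-119) = 10*(-30)/5 + 106*(-119) = 10*(-30)*(1/5) - 12614 = -60 - 12614 = -12674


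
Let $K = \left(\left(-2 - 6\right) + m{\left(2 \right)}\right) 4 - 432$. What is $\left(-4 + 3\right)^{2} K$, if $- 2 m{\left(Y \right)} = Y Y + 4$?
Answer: $-480$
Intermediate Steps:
$m{\left(Y \right)} = -2 - \frac{Y^{2}}{2}$ ($m{\left(Y \right)} = - \frac{Y Y + 4}{2} = - \frac{Y^{2} + 4}{2} = - \frac{4 + Y^{2}}{2} = -2 - \frac{Y^{2}}{2}$)
$K = -480$ ($K = \left(\left(-2 - 6\right) - \left(2 + \frac{2^{2}}{2}\right)\right) 4 - 432 = \left(\left(-2 - 6\right) - 4\right) 4 - 432 = \left(-8 - 4\right) 4 - 432 = \left(-12\right) 4 - 432 = -48 - 432 = -480$)
$\left(-4 + 3\right)^{2} K = \left(-4 + 3\right)^{2} \left(-480\right) = \left(-1\right)^{2} \left(-480\right) = 1 \left(-480\right) = -480$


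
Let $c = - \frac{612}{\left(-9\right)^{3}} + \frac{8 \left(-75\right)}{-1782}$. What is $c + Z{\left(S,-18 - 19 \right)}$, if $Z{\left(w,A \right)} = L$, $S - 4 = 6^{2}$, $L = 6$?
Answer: $\frac{6394}{891} \approx 7.1762$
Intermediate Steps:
$S = 40$ ($S = 4 + 6^{2} = 4 + 36 = 40$)
$Z{\left(w,A \right)} = 6$
$c = \frac{1048}{891}$ ($c = - \frac{612}{-729} - - \frac{100}{297} = \left(-612\right) \left(- \frac{1}{729}\right) + \frac{100}{297} = \frac{68}{81} + \frac{100}{297} = \frac{1048}{891} \approx 1.1762$)
$c + Z{\left(S,-18 - 19 \right)} = \frac{1048}{891} + 6 = \frac{6394}{891}$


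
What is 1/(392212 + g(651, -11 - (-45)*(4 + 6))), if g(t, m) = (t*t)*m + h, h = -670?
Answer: 1/186440181 ≈ 5.3637e-9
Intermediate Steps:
g(t, m) = -670 + m*t² (g(t, m) = (t*t)*m - 670 = t²*m - 670 = m*t² - 670 = -670 + m*t²)
1/(392212 + g(651, -11 - (-45)*(4 + 6))) = 1/(392212 + (-670 + (-11 - (-45)*(4 + 6))*651²)) = 1/(392212 + (-670 + (-11 - (-45)*10)*423801)) = 1/(392212 + (-670 + (-11 - 9*(-50))*423801)) = 1/(392212 + (-670 + (-11 + 450)*423801)) = 1/(392212 + (-670 + 439*423801)) = 1/(392212 + (-670 + 186048639)) = 1/(392212 + 186047969) = 1/186440181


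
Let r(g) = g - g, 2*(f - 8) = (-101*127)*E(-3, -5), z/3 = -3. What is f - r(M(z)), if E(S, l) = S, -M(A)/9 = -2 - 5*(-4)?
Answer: 38497/2 ≈ 19249.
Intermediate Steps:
z = -9 (z = 3*(-3) = -9)
M(A) = -162 (M(A) = -9*(-2 - 5*(-4)) = -9*(-2 + 20) = -9*18 = -162)
f = 38497/2 (f = 8 + (-101*127*(-3))/2 = 8 + (-12827*(-3))/2 = 8 + (½)*38481 = 8 + 38481/2 = 38497/2 ≈ 19249.)
r(g) = 0
f - r(M(z)) = 38497/2 - 1*0 = 38497/2 + 0 = 38497/2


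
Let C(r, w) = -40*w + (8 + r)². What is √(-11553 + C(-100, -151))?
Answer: √2951 ≈ 54.323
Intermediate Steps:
C(r, w) = (8 + r)² - 40*w
√(-11553 + C(-100, -151)) = √(-11553 + ((8 - 100)² - 40*(-151))) = √(-11553 + ((-92)² + 6040)) = √(-11553 + (8464 + 6040)) = √(-11553 + 14504) = √2951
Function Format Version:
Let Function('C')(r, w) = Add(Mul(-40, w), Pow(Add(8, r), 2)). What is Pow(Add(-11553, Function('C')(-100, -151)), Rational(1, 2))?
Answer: Pow(2951, Rational(1, 2)) ≈ 54.323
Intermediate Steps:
Function('C')(r, w) = Add(Pow(Add(8, r), 2), Mul(-40, w))
Pow(Add(-11553, Function('C')(-100, -151)), Rational(1, 2)) = Pow(Add(-11553, Add(Pow(Add(8, -100), 2), Mul(-40, -151))), Rational(1, 2)) = Pow(Add(-11553, Add(Pow(-92, 2), 6040)), Rational(1, 2)) = Pow(Add(-11553, Add(8464, 6040)), Rational(1, 2)) = Pow(Add(-11553, 14504), Rational(1, 2)) = Pow(2951, Rational(1, 2))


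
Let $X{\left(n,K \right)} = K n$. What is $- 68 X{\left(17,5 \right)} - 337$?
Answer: $-6117$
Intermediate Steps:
$- 68 X{\left(17,5 \right)} - 337 = - 68 \cdot 5 \cdot 17 - 337 = \left(-68\right) 85 - 337 = -5780 - 337 = -6117$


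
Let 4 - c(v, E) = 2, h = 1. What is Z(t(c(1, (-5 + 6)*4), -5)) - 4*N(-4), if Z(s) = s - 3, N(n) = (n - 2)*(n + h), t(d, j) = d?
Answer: -73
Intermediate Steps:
c(v, E) = 2 (c(v, E) = 4 - 1*2 = 4 - 2 = 2)
N(n) = (1 + n)*(-2 + n) (N(n) = (n - 2)*(n + 1) = (-2 + n)*(1 + n) = (1 + n)*(-2 + n))
Z(s) = -3 + s
Z(t(c(1, (-5 + 6)*4), -5)) - 4*N(-4) = (-3 + 2) - 4*(-2 + (-4)² - 1*(-4)) = -1 - 4*(-2 + 16 + 4) = -1 - 4*18 = -1 - 72 = -73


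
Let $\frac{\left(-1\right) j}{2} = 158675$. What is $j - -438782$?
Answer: $121432$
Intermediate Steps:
$j = -317350$ ($j = \left(-2\right) 158675 = -317350$)
$j - -438782 = -317350 - -438782 = -317350 + 438782 = 121432$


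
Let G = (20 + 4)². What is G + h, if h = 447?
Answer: 1023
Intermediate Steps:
G = 576 (G = 24² = 576)
G + h = 576 + 447 = 1023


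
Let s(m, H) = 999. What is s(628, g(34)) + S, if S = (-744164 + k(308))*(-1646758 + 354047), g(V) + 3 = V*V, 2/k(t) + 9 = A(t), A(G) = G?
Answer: 287634705305875/299 ≈ 9.6199e+11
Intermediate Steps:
k(t) = 2/(-9 + t)
g(V) = -3 + V**2 (g(V) = -3 + V*V = -3 + V**2)
S = 287634705007174/299 (S = (-744164 + 2/(-9 + 308))*(-1646758 + 354047) = (-744164 + 2/299)*(-1292711) = -222505034/299*(-1292711) = 287634705007174/299 ≈ 9.6199e+11)
s(628, g(34)) + S = 999 + 287634705007174/299 = 287634705305875/299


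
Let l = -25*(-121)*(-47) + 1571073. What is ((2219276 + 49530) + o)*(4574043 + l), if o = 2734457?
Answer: 30034292596483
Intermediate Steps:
l = 1428898 (l = 3025*(-47) + 1571073 = -142175 + 1571073 = 1428898)
((2219276 + 49530) + o)*(4574043 + l) = ((2219276 + 49530) + 2734457)*(4574043 + 1428898) = (2268806 + 2734457)*6002941 = 5003263*6002941 = 30034292596483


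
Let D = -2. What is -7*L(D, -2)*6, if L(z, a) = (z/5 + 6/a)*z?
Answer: -1428/5 ≈ -285.60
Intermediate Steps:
L(z, a) = z*(6/a + z/5) (L(z, a) = (z*(⅕) + 6/a)*z = (z/5 + 6/a)*z = (6/a + z/5)*z = z*(6/a + z/5))
-7*L(D, -2)*6 = -7*(-2)*(30 - 2*(-2))/(5*(-2))*6 = -7*(-2)*(-1)*(30 + 4)/(5*2)*6 = -7*(-2)*(-1)*34/(5*2)*6 = -7*34/5*6 = -238/5*6 = -1428/5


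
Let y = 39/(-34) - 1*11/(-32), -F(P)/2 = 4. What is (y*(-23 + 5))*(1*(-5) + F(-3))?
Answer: -51129/272 ≈ -187.97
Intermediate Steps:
F(P) = -8 (F(P) = -2*4 = -8)
y = -437/544 (y = 39*(-1/34) - 11*(-1/32) = -39/34 + 11/32 = -437/544 ≈ -0.80331)
(y*(-23 + 5))*(1*(-5) + F(-3)) = (-437*(-23 + 5)/544)*(1*(-5) - 8) = (-437/544*(-18))*(-5 - 8) = (3933/272)*(-13) = -51129/272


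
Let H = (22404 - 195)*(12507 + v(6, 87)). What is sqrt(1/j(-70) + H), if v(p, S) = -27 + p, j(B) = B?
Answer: sqrt(1358777712530)/70 ≈ 16652.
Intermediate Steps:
H = 277301574 (H = (22404 - 195)*(12507 + (-27 + 6)) = 22209*(12507 - 21) = 22209*12486 = 277301574)
sqrt(1/j(-70) + H) = sqrt(1/(-70) + 277301574) = sqrt(-1/70 + 277301574) = sqrt(19411110179/70) = sqrt(1358777712530)/70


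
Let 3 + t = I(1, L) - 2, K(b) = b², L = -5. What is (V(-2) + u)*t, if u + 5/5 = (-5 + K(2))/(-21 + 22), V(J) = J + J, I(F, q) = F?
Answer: 24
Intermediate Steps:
V(J) = 2*J
t = -4 (t = -3 + (1 - 2) = -3 - 1 = -4)
u = -2 (u = -1 + (-5 + 2²)/(-21 + 22) = -1 + (-5 + 4)/1 = -1 - 1*1 = -1 - 1 = -2)
(V(-2) + u)*t = (2*(-2) - 2)*(-4) = (-4 - 2)*(-4) = -6*(-4) = 24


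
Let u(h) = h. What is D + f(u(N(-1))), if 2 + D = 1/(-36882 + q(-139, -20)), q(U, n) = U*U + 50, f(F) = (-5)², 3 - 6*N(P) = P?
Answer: 402752/17511 ≈ 23.000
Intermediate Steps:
N(P) = ½ - P/6
f(F) = 25
q(U, n) = 50 + U² (q(U, n) = U² + 50 = 50 + U²)
D = -35023/17511 (D = -2 + 1/(-36882 + (50 + (-139)²)) = -2 + 1/(-36882 + (50 + 19321)) = -2 + 1/(-36882 + 19371) = -2 + 1/(-17511) = -2 - 1/17511 = -35023/17511 ≈ -2.0001)
D + f(u(N(-1))) = -35023/17511 + 25 = 402752/17511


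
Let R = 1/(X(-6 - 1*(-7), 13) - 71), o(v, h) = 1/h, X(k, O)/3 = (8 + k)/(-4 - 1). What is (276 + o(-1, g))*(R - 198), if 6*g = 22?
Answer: -229872999/4202 ≈ -54706.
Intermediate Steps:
X(k, O) = -24/5 - 3*k/5 (X(k, O) = 3*((8 + k)/(-4 - 1)) = 3*((8 + k)/(-5)) = 3*((8 + k)*(-⅕)) = 3*(-8/5 - k/5) = -24/5 - 3*k/5)
g = 11/3 (g = (⅙)*22 = 11/3 ≈ 3.6667)
R = -5/382 (R = 1/((-24/5 - 3*(-6 - 1*(-7))/5) - 71) = 1/((-24/5 - 3*(-6 + 7)/5) - 71) = 1/((-24/5 - ⅗*1) - 71) = 1/((-24/5 - ⅗) - 71) = 1/(-27/5 - 71) = 1/(-382/5) = -5/382 ≈ -0.013089)
(276 + o(-1, g))*(R - 198) = (276 + 1/(11/3))*(-5/382 - 198) = (276 + 3/11)*(-75641/382) = (3039/11)*(-75641/382) = -229872999/4202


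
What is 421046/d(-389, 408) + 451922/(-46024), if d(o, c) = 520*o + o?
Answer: -55484400461/4663819028 ≈ -11.897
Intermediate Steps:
d(o, c) = 521*o
421046/d(-389, 408) + 451922/(-46024) = 421046/((521*(-389))) + 451922/(-46024) = 421046/(-202669) + 451922*(-1/46024) = 421046*(-1/202669) - 225961/23012 = -421046/202669 - 225961/23012 = -55484400461/4663819028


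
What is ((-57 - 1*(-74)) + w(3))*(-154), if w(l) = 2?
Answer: -2926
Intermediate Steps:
((-57 - 1*(-74)) + w(3))*(-154) = ((-57 - 1*(-74)) + 2)*(-154) = ((-57 + 74) + 2)*(-154) = (17 + 2)*(-154) = 19*(-154) = -2926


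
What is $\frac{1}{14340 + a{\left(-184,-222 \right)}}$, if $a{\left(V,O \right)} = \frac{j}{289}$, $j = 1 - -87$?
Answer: $\frac{289}{4144348} \approx 6.9733 \cdot 10^{-5}$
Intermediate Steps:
$j = 88$ ($j = 1 + 87 = 88$)
$a{\left(V,O \right)} = \frac{88}{289}$
$\frac{1}{14340 + a{\left(-184,-222 \right)}} = \frac{1}{14340 + \frac{88}{289}} = \frac{1}{\frac{4144348}{289}} = \frac{289}{4144348}$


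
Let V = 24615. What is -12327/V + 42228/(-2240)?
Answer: -3556849/183792 ≈ -19.353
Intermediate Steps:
-12327/V + 42228/(-2240) = -12327/24615 + 42228/(-2240) = -12327*1/24615 + 42228*(-1/2240) = -4109/8205 - 10557/560 = -3556849/183792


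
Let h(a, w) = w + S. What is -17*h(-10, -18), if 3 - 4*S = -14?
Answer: 935/4 ≈ 233.75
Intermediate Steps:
S = 17/4 (S = ¾ - ¼*(-14) = ¾ + 7/2 = 17/4 ≈ 4.2500)
h(a, w) = 17/4 + w (h(a, w) = w + 17/4 = 17/4 + w)
-17*h(-10, -18) = -17*(17/4 - 18) = -17*(-55/4) = 935/4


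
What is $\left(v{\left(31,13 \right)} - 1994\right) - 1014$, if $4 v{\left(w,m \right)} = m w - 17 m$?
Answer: $- \frac{5925}{2} \approx -2962.5$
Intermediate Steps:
$v{\left(w,m \right)} = - \frac{17 m}{4} + \frac{m w}{4}$ ($v{\left(w,m \right)} = \frac{m w - 17 m}{4} = \frac{- 17 m + m w}{4} = - \frac{17 m}{4} + \frac{m w}{4}$)
$\left(v{\left(31,13 \right)} - 1994\right) - 1014 = \left(\frac{1}{4} \cdot 13 \left(-17 + 31\right) - 1994\right) - 1014 = \left(\frac{1}{4} \cdot 13 \cdot 14 - 1994\right) - 1014 = \left(\frac{91}{2} - 1994\right) - 1014 = - \frac{3897}{2} - 1014 = - \frac{5925}{2}$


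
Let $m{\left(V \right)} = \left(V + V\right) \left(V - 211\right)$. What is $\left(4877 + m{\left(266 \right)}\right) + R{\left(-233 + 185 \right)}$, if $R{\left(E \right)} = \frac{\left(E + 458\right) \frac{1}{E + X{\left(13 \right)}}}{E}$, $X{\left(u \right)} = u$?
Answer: $\frac{5735057}{168} \approx 34137.0$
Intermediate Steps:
$m{\left(V \right)} = 2 V \left(-211 + V\right)$
$R{\left(E \right)} = \frac{458 + E}{E \left(13 + E\right)}$ ($R{\left(E \right)} = \frac{\left(E + 458\right) \frac{1}{E + 13}}{E} = \frac{\left(458 + E\right) \frac{1}{13 + E}}{E} = \frac{\frac{1}{13 + E} \left(458 + E\right)}{E} = \frac{458 + E}{E \left(13 + E\right)}$)
$\left(4877 + m{\left(266 \right)}\right) + R{\left(-233 + 185 \right)} = \left(4877 + 2 \cdot 266 \left(-211 + 266\right)\right) + \frac{458 + \left(-233 + 185\right)}{\left(-233 + 185\right) \left(13 + \left(-233 + 185\right)\right)} = \left(4877 + 2 \cdot 266 \cdot 55\right) + \frac{458 - 48}{\left(-48\right) \left(13 - 48\right)} = \left(4877 + 29260\right) - \frac{1}{48} \frac{1}{-35} \cdot 410 = 34137 - \left(- \frac{1}{1680}\right) 410 = 34137 + \frac{41}{168} = \frac{5735057}{168}$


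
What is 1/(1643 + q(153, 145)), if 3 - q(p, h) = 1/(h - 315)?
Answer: 170/279821 ≈ 0.00060753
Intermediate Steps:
q(p, h) = 3 - 1/(-315 + h) (q(p, h) = 3 - 1/(h - 315) = 3 - 1/(-315 + h))
1/(1643 + q(153, 145)) = 1/(1643 + (-946 + 3*145)/(-315 + 145)) = 1/(1643 + (-946 + 435)/(-170)) = 1/(1643 - 1/170*(-511)) = 1/(1643 + 511/170) = 1/(279821/170) = 170/279821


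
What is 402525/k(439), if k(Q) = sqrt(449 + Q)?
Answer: 134175*sqrt(222)/148 ≈ 13508.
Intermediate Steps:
402525/k(439) = 402525/(sqrt(449 + 439)) = 402525/(sqrt(888)) = 402525/((2*sqrt(222))) = 402525*(sqrt(222)/444) = 134175*sqrt(222)/148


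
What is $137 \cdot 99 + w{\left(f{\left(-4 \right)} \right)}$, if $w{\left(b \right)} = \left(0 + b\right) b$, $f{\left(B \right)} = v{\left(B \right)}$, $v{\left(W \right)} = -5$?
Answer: $13588$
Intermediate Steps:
$f{\left(B \right)} = -5$
$w{\left(b \right)} = b^{2}$ ($w{\left(b \right)} = b b = b^{2}$)
$137 \cdot 99 + w{\left(f{\left(-4 \right)} \right)} = 137 \cdot 99 + \left(-5\right)^{2} = 13563 + 25 = 13588$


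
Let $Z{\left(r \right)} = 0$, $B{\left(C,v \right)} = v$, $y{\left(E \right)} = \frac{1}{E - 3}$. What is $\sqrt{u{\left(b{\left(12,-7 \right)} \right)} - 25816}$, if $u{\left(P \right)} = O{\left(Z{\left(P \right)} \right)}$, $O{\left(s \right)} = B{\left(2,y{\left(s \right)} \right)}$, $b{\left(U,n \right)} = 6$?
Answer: $\frac{i \sqrt{232347}}{3} \approx 160.67 i$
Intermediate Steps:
$y{\left(E \right)} = \frac{1}{-3 + E}$
$O{\left(s \right)} = \frac{1}{-3 + s}$
$u{\left(P \right)} = - \frac{1}{3}$ ($u{\left(P \right)} = \frac{1}{-3 + 0} = \frac{1}{-3} = - \frac{1}{3}$)
$\sqrt{u{\left(b{\left(12,-7 \right)} \right)} - 25816} = \sqrt{- \frac{1}{3} - 25816} = \sqrt{- \frac{77449}{3}} = \frac{i \sqrt{232347}}{3}$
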